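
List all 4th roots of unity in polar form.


The 4th roots of unity are cis(360k/4°) for k=0..3
Angle step = 360/4 = 90°
Primitive root: cis(90°)
Primitive root = 0 + 1.0000i

4 roots at angles: 0°, 90°, 180°, 270°


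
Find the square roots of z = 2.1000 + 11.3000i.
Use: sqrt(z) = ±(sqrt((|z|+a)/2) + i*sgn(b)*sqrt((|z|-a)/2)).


|z| = sqrt(4.41+127.69) = 11.4935
sqrt((|z|+a)/2) = sqrt((11.4935+2.1)/2) = sqrt(6.7967) = 2.6071
sqrt((|z|-a)/2) = sqrt((11.4935-2.1)/2) = sqrt(4.6967) = 2.1672

±(2.6071 + 2.1672i) i.e. 2.6071 + 2.1672i and -2.6071 - 2.1672i


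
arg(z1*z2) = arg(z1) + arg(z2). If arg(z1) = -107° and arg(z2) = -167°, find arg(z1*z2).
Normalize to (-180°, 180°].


arg(z1*z2) = -107° - 167° = -274°
Normalized to (-180°, 180°]: 86°

86°


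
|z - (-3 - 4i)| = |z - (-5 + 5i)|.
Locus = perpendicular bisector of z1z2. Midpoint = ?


Equal distances means the locus is the perpendicular bisector of z1 and z2.
Midpoint = ((-3+(-5))/2, (-4+5)/2) = (-4.0000, 0.5000)

Perpendicular bisector through (-4.0000, 0.5000)


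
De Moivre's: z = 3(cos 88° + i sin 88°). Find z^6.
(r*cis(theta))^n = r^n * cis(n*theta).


r^6 = 3^6 = 729
n*theta = 6*88° = 528° = 168° (mod 360)
a = 729*cos(168°) = -713.0696
b = 729*sin(168°) = 151.5676

729 cis(168°) = -713.0696 + 151.5676i


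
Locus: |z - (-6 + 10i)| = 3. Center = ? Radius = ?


|z - z0| = r is a circle with center z0 and radius r.
Center = (-6, 10), radius = 3

Circle with center (-6, 10) and radius 3


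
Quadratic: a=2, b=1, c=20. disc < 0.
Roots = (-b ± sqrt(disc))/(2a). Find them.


disc = 1^2 - 4*2*20 = 1 - 160 = -159
sqrt(|disc|) = sqrt(159) = 12.6095
Real part = -1/(2*2) = -0.2500
Imag part = 12.6095/(2*2) = 3.1524

-0.2500 ± 3.1524i


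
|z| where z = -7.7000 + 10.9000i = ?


|z| = sqrt((-7.7)^2 + 10.9^2) = sqrt(59.29 + 118.81) = sqrt(178.1) = 13.3454

|z| = 13.3454


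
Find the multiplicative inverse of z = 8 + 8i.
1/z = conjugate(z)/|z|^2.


|z|^2 = 64+64 = 128
1/z = (8 - 8i)/128

1/z = 0.0625 - 0.0625i


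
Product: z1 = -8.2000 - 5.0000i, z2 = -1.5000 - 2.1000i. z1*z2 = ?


Real = -8.2*(-1.5) - (-5)*(-2.1) = 12.3 - 10.5 = 1.8
Imag = -8.2*(-2.1) - (1.5)*(-5) = 17.22 + 7.5 = 24.72

1.8000 + 24.7200i


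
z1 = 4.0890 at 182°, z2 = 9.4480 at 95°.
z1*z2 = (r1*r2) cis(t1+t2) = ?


r = 4.0890 * 9.4480 = 38.6329
theta = 182° + 95° = 277° = 277° (mod 360)

38.6329 cis(277°)


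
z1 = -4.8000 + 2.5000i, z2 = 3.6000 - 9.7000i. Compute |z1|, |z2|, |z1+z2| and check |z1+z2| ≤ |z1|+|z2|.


|z1| = sqrt((-4.8)^2 + 2.5^2) = sqrt(29.29) = 5.4120
|z2| = sqrt(3.6^2 + (-9.7)^2) = sqrt(107.05) = 10.3465
z1+z2 = -1.2000 - 7.2000i
|z1+z2| = sqrt(53.28) = 7.2993
|z1|+|z2| = 5.4120 + 10.3465 = 15.7585

|z1+z2| = 7.2993 ≤ |z1|+|z2| = 15.7585 (verified)


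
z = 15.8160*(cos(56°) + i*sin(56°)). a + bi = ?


a = 15.8160*cos(56°) = 15.8160*0.559193 = 8.8442
b = 15.8160*sin(56°) = 15.8160*0.82904 = 13.1121

8.8442 + 13.1121i


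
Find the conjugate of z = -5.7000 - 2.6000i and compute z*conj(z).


z_bar = -5.7000 + 2.6000i
z*z_bar = (-5.7)^2 + (-2.6)^2 = 32.49 + 6.76 = 39.25

z_bar = -5.7000 + 2.6000i, z*z_bar = 39.25


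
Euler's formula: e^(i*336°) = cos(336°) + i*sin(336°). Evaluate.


cos(336°) = 0.9135
sin(336°) = -0.4067

e^(i*336°) = 0.9135 - 0.4067i


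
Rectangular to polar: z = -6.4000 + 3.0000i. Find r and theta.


r = sqrt(40.96+9) = sqrt(49.96) = 7.0682
theta = atan2(3, -6.4) = 154.8852 degrees

r = 7.0682, theta = 154.8852 degrees


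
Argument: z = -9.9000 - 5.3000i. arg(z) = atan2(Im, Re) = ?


Re = -9.9, Im = -5.3
arg = atan2(-5.3, -9.9) = -151.8375 degrees

arg(z) = -151.8375 degrees


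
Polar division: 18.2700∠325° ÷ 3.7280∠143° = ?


r = 18.2700 / 3.7280 = 4.9008
theta = 325° - 143° = 182° = 182° (mod 360)

4.9008 cis(182°)


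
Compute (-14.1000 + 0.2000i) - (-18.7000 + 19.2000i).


Real: -14.1 + 18.7 = 4.6
Imag: 0.2 - 19.2 = -19

4.6000 - 19.0000i


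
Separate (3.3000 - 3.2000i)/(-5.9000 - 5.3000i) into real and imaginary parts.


Multiply by conjugate: (3.3000 - 3.2000i)(-5.9000 + 5.3000i) / ((-5.9)^2 + (-5.3)^2)
Numerator real = 3.3*(-5.9) - (3.2)*(-5.3) = -2.51
Numerator imag = -3.2*(-5.9) - 3.3*(-5.3) = 36.37
Denominator = 62.9
Re(z) = -2.51/62.9 = -0.0399
Im(z) = 36.37/62.9 = 0.5782

Re(z) = -0.0399, Im(z) = 0.5782


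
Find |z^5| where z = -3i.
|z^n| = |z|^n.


|z| = sqrt(0+9) = sqrt(9) = 3
|z^5| = |z|^5 = 3^5 = 243

|z^5| = 243


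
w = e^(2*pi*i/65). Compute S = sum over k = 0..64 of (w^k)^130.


The roots are w_k = w^k with w = e^(2*pi*i/65), and (w^k)^130 = (w^130)^k.
So S = 1 + u + u^2 + ... + u^(64) with u = w^130.
130 = 2*65 + 0, so 130 is a multiple of 65 and u = (w^65)^2 = 1.
Every one of the 65 terms equals 1: S = 65

S = 65


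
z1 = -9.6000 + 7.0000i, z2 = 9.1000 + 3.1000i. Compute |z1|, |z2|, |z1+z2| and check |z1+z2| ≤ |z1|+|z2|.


|z1| = sqrt((-9.6)^2 + 7^2) = sqrt(141.16) = 11.8811
|z2| = sqrt(9.1^2 + 3.1^2) = sqrt(92.42) = 9.6135
z1+z2 = -0.5000 + 10.1000i
|z1+z2| = sqrt(102.26) = 10.1124
|z1|+|z2| = 11.8811 + 9.6135 = 21.4946

|z1+z2| = 10.1124 ≤ |z1|+|z2| = 21.4946 (verified)


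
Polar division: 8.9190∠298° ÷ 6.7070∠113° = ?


r = 8.9190 / 6.7070 = 1.3298
theta = 298° - 113° = 185° = 185° (mod 360)

1.3298 cis(185°)


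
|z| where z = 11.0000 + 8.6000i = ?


|z| = sqrt(11^2 + 8.6^2) = sqrt(121 + 73.96) = sqrt(194.96) = 13.9628

|z| = 13.9628


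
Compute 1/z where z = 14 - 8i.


|z|^2 = 196+64 = 260
1/z = (14 + 8i)/260

1/z = 0.0538 + 0.0308i


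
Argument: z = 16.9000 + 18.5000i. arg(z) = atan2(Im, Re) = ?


Re = 16.9, Im = 18.5
arg = atan2(18.5, 16.9) = 47.5879 degrees

arg(z) = 47.5879 degrees


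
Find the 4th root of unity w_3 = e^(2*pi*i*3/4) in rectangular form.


Angle = 360*3/4 = 270°
a = cos(270°) = 0
b = sin(270°) = -1.0000

0 - 1.0000i


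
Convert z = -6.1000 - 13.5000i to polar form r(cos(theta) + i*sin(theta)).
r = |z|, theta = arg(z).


r = sqrt(37.21+182.25) = sqrt(219.46) = 14.8142
theta = atan2(-13.5, -6.1) = -114.3159 degrees

r = 14.8142, theta = -114.3159 degrees


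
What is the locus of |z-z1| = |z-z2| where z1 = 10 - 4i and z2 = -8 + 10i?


Equal distances means the locus is the perpendicular bisector of z1 and z2.
Midpoint = ((10+(-8))/2, (-4+10)/2) = (1.0000, 3.0000)

Perpendicular bisector through (1.0000, 3.0000)


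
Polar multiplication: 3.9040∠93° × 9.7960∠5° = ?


r = 3.9040 * 9.7960 = 38.2436
theta = 93° + 5° = 98° = 98° (mod 360)

38.2436 cis(98°)


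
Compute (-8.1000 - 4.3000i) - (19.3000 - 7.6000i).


Real: -8.1 - 19.3 = -27.4
Imag: -4.3 + 7.6 = 3.3

-27.4000 + 3.3000i


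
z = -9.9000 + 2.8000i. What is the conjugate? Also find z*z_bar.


z_bar = -9.9000 - 2.8000i
z*z_bar = (-9.9)^2 + 2.8^2 = 98.01 + 7.84 = 105.85

z_bar = -9.9000 - 2.8000i, z*z_bar = 105.85


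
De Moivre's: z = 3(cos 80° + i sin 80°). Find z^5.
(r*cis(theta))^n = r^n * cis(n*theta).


r^5 = 3^5 = 243
n*theta = 5*80° = 400° = 40° (mod 360)
a = 243*cos(40°) = 186.1488
b = 243*sin(40°) = 156.1974

243 cis(40°) = 186.1488 + 156.1974i


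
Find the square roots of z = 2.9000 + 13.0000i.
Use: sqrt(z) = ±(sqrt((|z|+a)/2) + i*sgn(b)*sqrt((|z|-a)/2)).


|z| = sqrt(8.41+169) = 13.3195
sqrt((|z|+a)/2) = sqrt((13.3195+2.9)/2) = sqrt(8.1098) = 2.8478
sqrt((|z|-a)/2) = sqrt((13.3195-2.9)/2) = sqrt(5.2098) = 2.2825

±(2.8478 + 2.2825i) i.e. 2.8478 + 2.2825i and -2.8478 - 2.2825i


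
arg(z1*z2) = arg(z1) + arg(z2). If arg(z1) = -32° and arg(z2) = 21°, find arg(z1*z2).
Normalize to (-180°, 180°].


arg(z1*z2) = -32° + 21° = -11°
Normalized to (-180°, 180°]: -11°

-11°


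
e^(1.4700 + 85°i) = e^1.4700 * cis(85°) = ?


e^1.4700 = 4.3492
cos(85°) = 0.08716
sin(85°) = 0.9962
Real = 4.3492*0.08716 = 0.3791
Imag = 4.3492*0.9962 = 4.3327

0.3791 + 4.3327i


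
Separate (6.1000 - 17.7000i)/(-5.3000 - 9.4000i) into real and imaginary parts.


Multiply by conjugate: (6.1000 - 17.7000i)(-5.3000 + 9.4000i) / ((-5.3)^2 + (-9.4)^2)
Numerator real = 6.1*(-5.3) - (17.7)*(-9.4) = 134.05
Numerator imag = -17.7*(-5.3) - 6.1*(-9.4) = 151.15
Denominator = 116.45
Re(z) = 134.05/116.45 = 1.1511
Im(z) = 151.15/116.45 = 1.2980

Re(z) = 1.1511, Im(z) = 1.2980


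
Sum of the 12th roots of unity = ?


The sum of all 12th roots of unity is 0.
Geometric series: (1 - w^12)/(1 - w) = (1-1)/(1-w) = 0 since w^12 = 1, w ≠ 1.
Alternatively: coefficient of z^11 in z^12 - 1 is 0.

0


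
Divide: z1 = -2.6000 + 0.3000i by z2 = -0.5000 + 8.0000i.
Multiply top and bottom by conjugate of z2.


Conjugate of z2 = -0.5000 - 8.0000i
Numerator: (-2.6000 + 0.3000i)(-0.5000 - 8.0000i) = 3.7000 + 20.6500i
Denominator: (-0.5)^2 + 8^2 = 64.25
Result = (3.7000 + 20.6500i)/64.25

0.0576 + 0.3214i


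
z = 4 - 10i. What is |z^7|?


|z| = sqrt(16+100) = sqrt(116) = 10.7703
|z^7| = |z|^7 = (sqrt(116))^7 = 116^3 * sqrt(116) = 1560896*sqrt(116)

|z^7| = 1560896*sqrt(116) ≈ 16811364.4136


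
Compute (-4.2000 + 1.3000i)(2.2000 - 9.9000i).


Real = -4.2*2.2 - 1.3*(-9.9) = -9.24 - (-12.87) = 3.63
Imag = -4.2*(-9.9) + 2.2*1.3 = 41.58 + 2.86 = 44.44

3.6300 + 44.4400i


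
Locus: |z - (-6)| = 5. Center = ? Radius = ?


|z - z0| = r is a circle with center z0 and radius r.
Center = (-6, 0), radius = 5

Circle with center (-6, 0) and radius 5


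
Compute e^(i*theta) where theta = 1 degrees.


cos(1°) = 0.9998
sin(1°) = 0.0175

e^(i*1°) = 0.9998 + 0.0175i


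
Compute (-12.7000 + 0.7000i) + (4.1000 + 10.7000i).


Real: -12.7 + 4.1 = -8.6
Imag: 0.7 + 10.7 = 11.4

-8.6000 + 11.4000i


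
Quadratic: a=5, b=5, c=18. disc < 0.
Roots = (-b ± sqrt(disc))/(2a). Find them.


disc = 5^2 - 4*5*18 = 25 - 360 = -335
sqrt(|disc|) = sqrt(335) = 18.3030
Real part = -5/(2*5) = -0.5000
Imag part = 18.3030/(2*5) = 1.8303

-0.5000 ± 1.8303i


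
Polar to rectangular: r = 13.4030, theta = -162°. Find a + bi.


a = 13.4030*cos(-162°) = 13.4030*(-0.951057) = -12.7470
b = 13.4030*sin(-162°) = 13.4030*(-0.30902) = -4.1418

-12.7470 - 4.1418i


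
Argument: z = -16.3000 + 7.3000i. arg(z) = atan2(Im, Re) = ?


Re = -16.3, Im = 7.3
arg = atan2(7.3, -16.3) = 155.8746 degrees

arg(z) = 155.8746 degrees


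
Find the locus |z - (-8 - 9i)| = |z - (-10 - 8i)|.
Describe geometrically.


Equal distances means the locus is the perpendicular bisector of z1 and z2.
Midpoint = ((-8+(-10))/2, (-9+(-8))/2) = (-9.0000, -8.5000)

Perpendicular bisector through (-9.0000, -8.5000)


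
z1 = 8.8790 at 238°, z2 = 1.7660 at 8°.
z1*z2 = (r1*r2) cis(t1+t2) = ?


r = 8.8790 * 1.7660 = 15.6803
theta = 238° + 8° = 246° = 246° (mod 360)

15.6803 cis(246°)


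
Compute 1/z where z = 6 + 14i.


|z|^2 = 36+196 = 232
1/z = (6 - 14i)/232

1/z = 0.0259 - 0.0603i


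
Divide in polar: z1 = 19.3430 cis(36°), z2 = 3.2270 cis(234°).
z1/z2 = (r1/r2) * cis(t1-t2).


r = 19.3430 / 3.2270 = 5.9941
theta = 36° - 234° = -198° = 162° (mod 360)

5.9941 cis(162°)


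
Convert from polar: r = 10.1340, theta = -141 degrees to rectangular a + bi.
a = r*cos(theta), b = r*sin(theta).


a = 10.1340*cos(-141°) = 10.1340*(-0.77715) = -7.8756
b = 10.1340*sin(-141°) = 10.1340*(-0.62932) = -6.3775

-7.8756 - 6.3775i


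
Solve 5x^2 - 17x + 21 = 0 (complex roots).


disc = (-17)^2 - 4*5*21 = 289 - 420 = -131
sqrt(|disc|) = sqrt(131) = 11.4455
Real part = 17/(2*5) = 1.7000
Imag part = 11.4455/(2*5) = 1.1446

1.7000 ± 1.1446i


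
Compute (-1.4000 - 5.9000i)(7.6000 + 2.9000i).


Real = -1.4*7.6 - (-5.9)*2.9 = -10.64 - (-17.11) = 6.47
Imag = -1.4*2.9 + 7.6*(-5.9) = -4.06 - (44.84) = -48.9

6.4700 - 48.9000i


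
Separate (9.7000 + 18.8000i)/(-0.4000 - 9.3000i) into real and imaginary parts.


Multiply by conjugate: (9.7000 + 18.8000i)(-0.4000 + 9.3000i) / ((-0.4)^2 + (-9.3)^2)
Numerator real = 9.7*(-0.4) + 18.8*(-9.3) = -178.72
Numerator imag = 18.8*(-0.4) - 9.7*(-9.3) = 82.69
Denominator = 86.65
Re(z) = -178.72/86.65 = -2.0626
Im(z) = 82.69/86.65 = 0.9543

Re(z) = -2.0626, Im(z) = 0.9543


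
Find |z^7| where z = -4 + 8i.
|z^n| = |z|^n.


|z| = sqrt(16+64) = sqrt(80) = 8.9443
|z^7| = |z|^7 = (sqrt(80))^7 = 80^3 * sqrt(80) = 512000*sqrt(80)

|z^7| = 512000*sqrt(80) ≈ 4579467.2179


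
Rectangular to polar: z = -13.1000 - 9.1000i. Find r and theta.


r = sqrt(171.61+82.81) = sqrt(254.42) = 15.9505
theta = atan2(-9.1, -13.1) = -145.2140 degrees

r = 15.9505, theta = -145.2140 degrees


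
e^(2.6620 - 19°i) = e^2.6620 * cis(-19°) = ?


e^2.6620 = 14.3249
cos(-19°) = 0.94552
sin(-19°) = -0.325568
Real = 14.3249*0.94552 = 13.5445
Imag = 14.3249*(-0.325568) = -4.6637

13.5445 - 4.6637i


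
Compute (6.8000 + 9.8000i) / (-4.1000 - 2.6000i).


Conjugate of z2 = -4.1000 + 2.6000i
Numerator: (6.8000 + 9.8000i)(-4.1000 + 2.6000i) = -53.3600 - 22.5000i
Denominator: (-4.1)^2 + (-2.6)^2 = 23.57
Result = (-53.3600 - 22.5000i)/23.57

-2.2639 - 0.9546i


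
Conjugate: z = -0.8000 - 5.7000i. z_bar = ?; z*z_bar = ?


z_bar = -0.8000 + 5.7000i
z*z_bar = (-0.8)^2 + (-5.7)^2 = 0.64 + 32.49 = 33.13

z_bar = -0.8000 + 5.7000i, z*z_bar = 33.13


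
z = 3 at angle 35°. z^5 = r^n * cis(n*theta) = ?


r^5 = 3^5 = 243
n*theta = 5*35° = 175° = 175° (mod 360)
a = 243*cos(175°) = -242.0753
b = 243*sin(175°) = 21.1788

243 cis(175°) = -242.0753 + 21.1788i


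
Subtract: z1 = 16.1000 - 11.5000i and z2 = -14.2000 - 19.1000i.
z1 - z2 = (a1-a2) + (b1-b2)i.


Real: 16.1 + 14.2 = 30.3
Imag: -11.5 + 19.1 = 7.6

30.3000 + 7.6000i


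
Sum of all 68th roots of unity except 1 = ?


With w = e^(2*pi*i/68), all 68 of the 68th roots of unity w^0 = 1, w, ..., w^(67) sum to 0: 1 + w + ... + w^(67) = (1 - w^68)/(1 - w) = 0 since w^68 = 1, w ≠ 1.
Removing the root 1: w + w^2 + ... + w^(67) = 0 - 1 = -1

Sum = -1


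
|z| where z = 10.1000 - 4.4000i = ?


|z| = sqrt(10.1^2 + (-4.4)^2) = sqrt(102.01 + 19.36) = sqrt(121.37) = 11.0168

|z| = 11.0168


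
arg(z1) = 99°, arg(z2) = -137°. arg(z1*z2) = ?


arg(z1*z2) = 99° - 137° = -38°
Normalized to (-180°, 180°]: -38°

-38°


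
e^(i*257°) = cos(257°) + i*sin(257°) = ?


cos(257°) = -0.2250
sin(257°) = -0.9744

e^(i*257°) = -0.2250 - 0.9744i


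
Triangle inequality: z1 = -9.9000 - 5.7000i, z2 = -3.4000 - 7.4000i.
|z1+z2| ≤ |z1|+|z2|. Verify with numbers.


|z1| = sqrt((-9.9)^2 + (-5.7)^2) = sqrt(130.5) = 11.4237
|z2| = sqrt((-3.4)^2 + (-7.4)^2) = sqrt(66.32) = 8.1437
z1+z2 = -13.3000 - 13.1000i
|z1+z2| = sqrt(348.5) = 18.6682
|z1|+|z2| = 11.4237 + 8.1437 = 19.5674

|z1+z2| = 18.6682 ≤ |z1|+|z2| = 19.5674 (verified)


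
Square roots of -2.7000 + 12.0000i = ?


|z| = sqrt(7.29+144) = 12.3000
sqrt((|z|+a)/2) = sqrt((12.3000+(-2.7))/2) = sqrt(4.8000) = 2.1909
sqrt((|z|-a)/2) = sqrt((12.3000-(-2.7))/2) = sqrt(7.5000) = 2.7386

±(2.1909 + 2.7386i) i.e. 2.1909 + 2.7386i and -2.1909 - 2.7386i


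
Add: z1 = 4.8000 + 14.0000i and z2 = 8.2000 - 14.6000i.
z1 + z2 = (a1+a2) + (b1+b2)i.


Real: 4.8 + 8.2 = 13
Imag: 14 - 14.6 = -0.6

13.0000 - 0.6000i


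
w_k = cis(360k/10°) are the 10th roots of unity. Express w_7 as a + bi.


Angle = 360*7/10 = 252°
a = cos(252°) = -0.3090
b = sin(252°) = -0.9511

-0.3090 - 0.9511i


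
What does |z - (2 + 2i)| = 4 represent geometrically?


|z - z0| = r is a circle with center z0 and radius r.
Center = (2, 2), radius = 4

Circle with center (2, 2) and radius 4


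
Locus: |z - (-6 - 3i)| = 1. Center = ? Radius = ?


|z - z0| = r is a circle with center z0 and radius r.
Center = (-6, -3), radius = 1

Circle with center (-6, -3) and radius 1


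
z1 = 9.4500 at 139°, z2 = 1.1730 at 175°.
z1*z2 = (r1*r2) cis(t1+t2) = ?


r = 9.4500 * 1.1730 = 11.0848
theta = 139° + 175° = 314° = 314° (mod 360)

11.0848 cis(314°)


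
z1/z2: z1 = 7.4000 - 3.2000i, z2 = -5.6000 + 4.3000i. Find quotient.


Conjugate of z2 = -5.6000 - 4.3000i
Numerator: (7.4000 - 3.2000i)(-5.6000 - 4.3000i) = -55.2000 - 13.9000i
Denominator: (-5.6)^2 + 4.3^2 = 49.85
Result = (-55.2000 - 13.9000i)/49.85

-1.1073 - 0.2788i


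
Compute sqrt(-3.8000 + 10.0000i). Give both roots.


|z| = sqrt(14.44+100) = 10.6977
sqrt((|z|+a)/2) = sqrt((10.6977+(-3.8))/2) = sqrt(3.4488) = 1.8571
sqrt((|z|-a)/2) = sqrt((10.6977-(-3.8))/2) = sqrt(7.2488) = 2.6924

±(1.8571 + 2.6924i) i.e. 1.8571 + 2.6924i and -1.8571 - 2.6924i


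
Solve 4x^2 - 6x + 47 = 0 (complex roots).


disc = (-6)^2 - 4*4*47 = 36 - 752 = -716
sqrt(|disc|) = sqrt(716) = 26.7582
Real part = 6/(2*4) = 0.7500
Imag part = 26.7582/(2*4) = 3.3448

0.7500 ± 3.3448i


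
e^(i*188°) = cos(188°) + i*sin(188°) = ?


cos(188°) = -0.9903
sin(188°) = -0.1392

e^(i*188°) = -0.9903 - 0.1392i


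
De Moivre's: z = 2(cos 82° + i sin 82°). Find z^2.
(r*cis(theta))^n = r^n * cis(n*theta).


r^2 = 2^2 = 4
n*theta = 2*82° = 164° = 164° (mod 360)
a = 4*cos(164°) = -3.8450
b = 4*sin(164°) = 1.1025

4 cis(164°) = -3.8450 + 1.1025i


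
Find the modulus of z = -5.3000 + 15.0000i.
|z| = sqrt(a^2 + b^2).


|z| = sqrt((-5.3)^2 + 15^2) = sqrt(28.09 + 225) = sqrt(253.09) = 15.9088

|z| = 15.9088


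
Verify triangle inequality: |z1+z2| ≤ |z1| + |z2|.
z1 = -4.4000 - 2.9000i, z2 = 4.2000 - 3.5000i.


|z1| = sqrt((-4.4)^2 + (-2.9)^2) = sqrt(27.77) = 5.2697
|z2| = sqrt(4.2^2 + (-3.5)^2) = sqrt(29.89) = 5.4672
z1+z2 = -0.2000 - 6.4000i
|z1+z2| = sqrt(41) = 6.4031
|z1|+|z2| = 5.2697 + 5.4672 = 10.7369

|z1+z2| = 6.4031 ≤ |z1|+|z2| = 10.7369 (verified)


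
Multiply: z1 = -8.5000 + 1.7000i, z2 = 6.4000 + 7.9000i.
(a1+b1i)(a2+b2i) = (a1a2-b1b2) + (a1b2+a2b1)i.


Real = -8.5*6.4 - 1.7*7.9 = -54.4 - 13.43 = -67.83
Imag = -8.5*7.9 + 6.4*1.7 = -67.15 + 10.88 = -56.27

-67.8300 - 56.2700i


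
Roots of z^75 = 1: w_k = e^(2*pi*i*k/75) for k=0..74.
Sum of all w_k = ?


The sum of all 75th roots of unity is 0.
Geometric series: (1 - w^75)/(1 - w) = (1-1)/(1-w) = 0 since w^75 = 1, w ≠ 1.
Alternatively: coefficient of z^74 in z^75 - 1 is 0.

0


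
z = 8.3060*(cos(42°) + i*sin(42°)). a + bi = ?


a = 8.3060*cos(42°) = 8.3060*0.743145 = 6.1726
b = 8.3060*sin(42°) = 8.3060*0.66913 = 5.5578

6.1726 + 5.5578i


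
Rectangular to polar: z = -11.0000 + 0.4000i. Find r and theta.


r = sqrt(121+0.16) = sqrt(121.16) = 11.0073
theta = atan2(0.4, -11) = 177.9174 degrees

r = 11.0073, theta = 177.9174 degrees


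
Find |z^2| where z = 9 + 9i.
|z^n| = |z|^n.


|z| = sqrt(81+81) = sqrt(162) = 12.7279
|z^2| = |z|^2 = (sqrt(162))^2 = 162

|z^2| = 162


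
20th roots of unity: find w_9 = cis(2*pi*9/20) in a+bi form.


Angle = 360*9/20 = 162°
a = cos(162°) = -0.9511
b = sin(162°) = 0.3090

-0.9511 + 0.3090i


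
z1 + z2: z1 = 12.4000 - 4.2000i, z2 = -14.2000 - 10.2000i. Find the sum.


Real: 12.4 - 14.2 = -1.8
Imag: -4.2 - 10.2 = -14.4

-1.8000 - 14.4000i


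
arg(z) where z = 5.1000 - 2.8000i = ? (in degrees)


Re = 5.1, Im = -2.8
arg = atan2(-2.8, 5.1) = -28.7676 degrees

arg(z) = -28.7676 degrees


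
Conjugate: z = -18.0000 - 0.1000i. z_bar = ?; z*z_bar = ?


z_bar = -18.0000 + 0.1000i
z*z_bar = (-18)^2 + (-0.1)^2 = 324 + 0.01 = 324.01

z_bar = -18.0000 + 0.1000i, z*z_bar = 324.01


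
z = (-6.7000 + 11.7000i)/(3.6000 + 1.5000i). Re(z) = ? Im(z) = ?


Multiply by conjugate: (-6.7000 + 11.7000i)(3.6000 - 1.5000i) / (3.6^2 + 1.5^2)
Numerator real = -6.7*3.6 + 11.7*1.5 = -6.57
Numerator imag = 11.7*3.6 - (-6.7)*1.5 = 52.17
Denominator = 15.21
Re(z) = -6.57/15.21 = -0.4320
Im(z) = 52.17/15.21 = 3.4300

Re(z) = -0.4320, Im(z) = 3.4300


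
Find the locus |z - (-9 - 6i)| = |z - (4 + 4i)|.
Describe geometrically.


Equal distances means the locus is the perpendicular bisector of z1 and z2.
Midpoint = ((-9+4)/2, (-6+4)/2) = (-2.5000, -1.0000)

Perpendicular bisector through (-2.5000, -1.0000)


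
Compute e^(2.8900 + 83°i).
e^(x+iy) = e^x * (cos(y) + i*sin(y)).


e^2.8900 = 17.9933
cos(83°) = 0.12187
sin(83°) = 0.99255
Real = 17.9933*0.12187 = 2.1928
Imag = 17.9933*0.99255 = 17.8592

2.1928 + 17.8592i


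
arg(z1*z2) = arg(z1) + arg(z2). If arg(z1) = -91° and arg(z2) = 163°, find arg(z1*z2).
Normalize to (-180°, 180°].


arg(z1*z2) = -91° + 163° = 72°
Normalized to (-180°, 180°]: 72°

72°


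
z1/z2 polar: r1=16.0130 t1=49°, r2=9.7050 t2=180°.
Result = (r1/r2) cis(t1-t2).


r = 16.0130 / 9.7050 = 1.6500
theta = 49° - 180° = -131° = 229° (mod 360)

1.6500 cis(229°)


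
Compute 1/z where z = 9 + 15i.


|z|^2 = 81+225 = 306
1/z = (9 - 15i)/306

1/z = 0.0294 - 0.0490i


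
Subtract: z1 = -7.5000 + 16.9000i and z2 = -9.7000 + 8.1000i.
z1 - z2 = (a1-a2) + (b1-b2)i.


Real: -7.5 + 9.7 = 2.2
Imag: 16.9 - 8.1 = 8.8

2.2000 + 8.8000i


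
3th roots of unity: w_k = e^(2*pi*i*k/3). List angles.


The 3th roots of unity are cis(360k/3°) for k=0..2
Angle step = 360/3 = 120°
Primitive root: cis(120°)
Primitive root = -0.5000 + 0.8660i

3 roots at angles: 0°, 120°, 240°


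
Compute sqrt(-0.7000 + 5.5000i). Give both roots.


|z| = sqrt(0.49+30.25) = 5.5444
sqrt((|z|+a)/2) = sqrt((5.5444+(-0.7))/2) = sqrt(2.4222) = 1.5563
sqrt((|z|-a)/2) = sqrt((5.5444-(-0.7))/2) = sqrt(3.1222) = 1.7670

±(1.5563 + 1.7670i) i.e. 1.5563 + 1.7670i and -1.5563 - 1.7670i


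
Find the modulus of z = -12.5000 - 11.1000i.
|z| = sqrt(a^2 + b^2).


|z| = sqrt((-12.5)^2 + (-11.1)^2) = sqrt(156.25 + 123.21) = sqrt(279.46) = 16.7171

|z| = 16.7171


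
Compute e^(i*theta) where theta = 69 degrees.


cos(69°) = 0.3584
sin(69°) = 0.9336

e^(i*69°) = 0.3584 + 0.9336i


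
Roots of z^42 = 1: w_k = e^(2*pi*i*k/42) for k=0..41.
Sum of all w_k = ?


The sum of all 42th roots of unity is 0.
Geometric series: (1 - w^42)/(1 - w) = (1-1)/(1-w) = 0 since w^42 = 1, w ≠ 1.
Alternatively: coefficient of z^41 in z^42 - 1 is 0.

0


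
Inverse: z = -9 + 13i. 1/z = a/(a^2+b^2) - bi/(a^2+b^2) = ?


|z|^2 = 81+169 = 250
1/z = (-9 - 13i)/250

1/z = -0.0360 - 0.0520i


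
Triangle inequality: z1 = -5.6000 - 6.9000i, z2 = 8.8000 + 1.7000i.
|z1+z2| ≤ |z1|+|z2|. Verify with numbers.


|z1| = sqrt((-5.6)^2 + (-6.9)^2) = sqrt(78.97) = 8.8865
|z2| = sqrt(8.8^2 + 1.7^2) = sqrt(80.33) = 8.9627
z1+z2 = 3.2000 - 5.2000i
|z1+z2| = sqrt(37.28) = 6.1057
|z1|+|z2| = 8.8865 + 8.9627 = 17.8492

|z1+z2| = 6.1057 ≤ |z1|+|z2| = 17.8492 (verified)


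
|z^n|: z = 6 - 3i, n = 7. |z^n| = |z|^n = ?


|z| = sqrt(36+9) = sqrt(45) = 6.7082
|z^7| = |z|^7 = (sqrt(45))^7 = 45^3 * sqrt(45) = 91125*sqrt(45)

|z^7| = 91125*sqrt(45) ≈ 611285.0833


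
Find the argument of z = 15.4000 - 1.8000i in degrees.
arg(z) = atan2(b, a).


Re = 15.4, Im = -1.8
arg = atan2(-1.8, 15.4) = -6.6667 degrees

arg(z) = -6.6667 degrees


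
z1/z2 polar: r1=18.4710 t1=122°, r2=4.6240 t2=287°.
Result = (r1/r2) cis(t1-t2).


r = 18.4710 / 4.6240 = 3.9946
theta = 122° - 287° = -165° = 195° (mod 360)

3.9946 cis(195°)


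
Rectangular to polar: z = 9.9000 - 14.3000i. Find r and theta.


r = sqrt(98.01+204.49) = sqrt(302.5) = 17.3925
theta = atan2(-14.3, 9.9) = -55.3048 degrees

r = 17.3925, theta = -55.3048 degrees


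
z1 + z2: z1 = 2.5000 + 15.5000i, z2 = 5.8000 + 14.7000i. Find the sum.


Real: 2.5 + 5.8 = 8.3
Imag: 15.5 + 14.7 = 30.2

8.3000 + 30.2000i


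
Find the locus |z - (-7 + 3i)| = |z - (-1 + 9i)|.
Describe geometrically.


Equal distances means the locus is the perpendicular bisector of z1 and z2.
Midpoint = ((-7+(-1))/2, (3+9)/2) = (-4.0000, 6.0000)

Perpendicular bisector through (-4.0000, 6.0000)


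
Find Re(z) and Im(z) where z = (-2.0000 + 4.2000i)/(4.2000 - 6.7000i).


Multiply by conjugate: (-2.0000 + 4.2000i)(4.2000 + 6.7000i) / (4.2^2 + (-6.7)^2)
Numerator real = -2*4.2 + 4.2*(-6.7) = -36.54
Numerator imag = 4.2*4.2 - (-2)*(-6.7) = 4.24
Denominator = 62.53
Re(z) = -36.54/62.53 = -0.5844
Im(z) = 4.24/62.53 = 0.0678

Re(z) = -0.5844, Im(z) = 0.0678


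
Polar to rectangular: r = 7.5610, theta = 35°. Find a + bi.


a = 7.5610*cos(35°) = 7.5610*0.81915 = 6.1936
b = 7.5610*sin(35°) = 7.5610*0.57358 = 4.3368

6.1936 + 4.3368i


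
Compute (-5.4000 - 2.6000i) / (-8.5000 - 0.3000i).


Conjugate of z2 = -8.5000 + 0.3000i
Numerator: (-5.4000 - 2.6000i)(-8.5000 + 0.3000i) = 46.6800 + 20.4800i
Denominator: (-8.5)^2 + (-0.3)^2 = 72.34
Result = (46.6800 + 20.4800i)/72.34

0.6453 + 0.2831i


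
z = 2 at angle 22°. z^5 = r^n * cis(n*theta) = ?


r^5 = 2^5 = 32
n*theta = 5*22° = 110° = 110° (mod 360)
a = 32*cos(110°) = -10.9446
b = 32*sin(110°) = 30.0702

32 cis(110°) = -10.9446 + 30.0702i


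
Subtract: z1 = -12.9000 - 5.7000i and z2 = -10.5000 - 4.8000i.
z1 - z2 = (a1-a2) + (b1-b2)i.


Real: -12.9 + 10.5 = -2.4
Imag: -5.7 + 4.8 = -0.9

-2.4000 - 0.9000i


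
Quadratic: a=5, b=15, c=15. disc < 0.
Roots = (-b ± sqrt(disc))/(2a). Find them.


disc = 15^2 - 4*5*15 = 225 - 300 = -75
sqrt(|disc|) = sqrt(75) = 8.6603
Real part = -15/(2*5) = -1.5000
Imag part = 8.6603/(2*5) = 0.8660

-1.5000 ± 0.8660i


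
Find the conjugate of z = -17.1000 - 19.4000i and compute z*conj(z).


z_bar = -17.1000 + 19.4000i
z*z_bar = (-17.1)^2 + (-19.4)^2 = 292.41 + 376.36 = 668.77

z_bar = -17.1000 + 19.4000i, z*z_bar = 668.77


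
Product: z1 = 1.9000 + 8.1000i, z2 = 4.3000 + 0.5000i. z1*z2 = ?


Real = 1.9*4.3 - 8.1*0.5 = 8.17 - 4.05 = 4.12
Imag = 1.9*0.5 + 4.3*8.1 = 0.95 + 34.83 = 35.78

4.1200 + 35.7800i


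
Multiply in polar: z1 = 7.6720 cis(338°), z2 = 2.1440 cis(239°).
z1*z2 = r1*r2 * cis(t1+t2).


r = 7.6720 * 2.1440 = 16.4488
theta = 338° + 239° = 577° = 217° (mod 360)

16.4488 cis(217°)


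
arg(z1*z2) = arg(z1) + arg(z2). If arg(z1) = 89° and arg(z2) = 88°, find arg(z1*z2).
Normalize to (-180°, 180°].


arg(z1*z2) = 89° + 88° = 177°
Normalized to (-180°, 180°]: 177°

177°


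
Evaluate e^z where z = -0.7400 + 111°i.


e^-0.7400 = 0.4771
cos(111°) = -0.3584
sin(111°) = 0.9336
Real = 0.4771*(-0.3584) = -0.1710
Imag = 0.4771*0.9336 = 0.4454

-0.1710 + 0.4454i


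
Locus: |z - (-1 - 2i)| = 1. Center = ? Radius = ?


|z - z0| = r is a circle with center z0 and radius r.
Center = (-1, -2), radius = 1

Circle with center (-1, -2) and radius 1


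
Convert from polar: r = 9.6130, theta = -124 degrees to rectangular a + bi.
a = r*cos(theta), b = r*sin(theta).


a = 9.6130*cos(-124°) = 9.6130*(-0.55919) = -5.3755
b = 9.6130*sin(-124°) = 9.6130*(-0.829038) = -7.9695

-5.3755 - 7.9695i


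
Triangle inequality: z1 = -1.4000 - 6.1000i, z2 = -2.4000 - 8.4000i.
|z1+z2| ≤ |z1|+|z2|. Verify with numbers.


|z1| = sqrt((-1.4)^2 + (-6.1)^2) = sqrt(39.17) = 6.2586
|z2| = sqrt((-2.4)^2 + (-8.4)^2) = sqrt(76.32) = 8.7361
z1+z2 = -3.8000 - 14.5000i
|z1+z2| = sqrt(224.69) = 14.9897
|z1|+|z2| = 6.2586 + 8.7361 = 14.9947

|z1+z2| = 14.9897 ≤ |z1|+|z2| = 14.9947 (verified)


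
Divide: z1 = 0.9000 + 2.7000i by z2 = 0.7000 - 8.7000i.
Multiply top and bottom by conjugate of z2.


Conjugate of z2 = 0.7000 + 8.7000i
Numerator: (0.9000 + 2.7000i)(0.7000 + 8.7000i) = -22.8600 + 9.7200i
Denominator: 0.7^2 + (-8.7)^2 = 76.18
Result = (-22.8600 + 9.7200i)/76.18

-0.3001 + 0.1276i


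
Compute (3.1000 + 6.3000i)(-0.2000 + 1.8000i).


Real = 3.1*(-0.2) - 6.3*1.8 = -0.62 - 11.34 = -11.96
Imag = 3.1*1.8 - (0.2)*6.3 = 5.58 - (1.26) = 4.32

-11.9600 + 4.3200i


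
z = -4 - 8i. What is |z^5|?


|z| = sqrt(16+64) = sqrt(80) = 8.9443
|z^5| = |z|^5 = (sqrt(80))^5 = 80^2 * sqrt(80) = 6400*sqrt(80)

|z^5| = 6400*sqrt(80) ≈ 57243.3402


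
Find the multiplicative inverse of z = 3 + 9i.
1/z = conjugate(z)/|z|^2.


|z|^2 = 9+81 = 90
1/z = (3 - 9i)/90

1/z = 0.0333 - 0.1000i


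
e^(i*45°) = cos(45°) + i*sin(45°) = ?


cos(45°) = 0.7071
sin(45°) = 0.7071

e^(i*45°) = 0.7071 + 0.7071i


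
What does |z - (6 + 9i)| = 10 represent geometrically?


|z - z0| = r is a circle with center z0 and radius r.
Center = (6, 9), radius = 10

Circle with center (6, 9) and radius 10


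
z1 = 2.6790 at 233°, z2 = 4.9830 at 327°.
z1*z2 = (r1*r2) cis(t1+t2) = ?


r = 2.6790 * 4.9830 = 13.3495
theta = 233° + 327° = 560° = 200° (mod 360)

13.3495 cis(200°)


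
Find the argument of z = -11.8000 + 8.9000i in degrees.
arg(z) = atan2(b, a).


Re = -11.8, Im = 8.9
arg = atan2(8.9, -11.8) = 142.9750 degrees

arg(z) = 142.9750 degrees


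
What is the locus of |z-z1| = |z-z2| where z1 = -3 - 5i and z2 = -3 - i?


Equal distances means the locus is the perpendicular bisector of z1 and z2.
Midpoint = ((-3+(-3))/2, (-5+(-1))/2) = (-3.0000, -3.0000)

Perpendicular bisector through (-3.0000, -3.0000)


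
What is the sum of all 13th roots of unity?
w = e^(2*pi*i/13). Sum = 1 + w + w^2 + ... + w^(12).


The sum of all 13th roots of unity is 0.
Geometric series: (1 - w^13)/(1 - w) = (1-1)/(1-w) = 0 since w^13 = 1, w ≠ 1.
Alternatively: coefficient of z^12 in z^13 - 1 is 0.

0


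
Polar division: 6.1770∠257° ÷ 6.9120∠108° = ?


r = 6.1770 / 6.9120 = 0.8937
theta = 257° - 108° = 149° = 149° (mod 360)

0.8937 cis(149°)


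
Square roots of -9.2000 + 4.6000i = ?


|z| = sqrt(84.64+21.16) = 10.2859
sqrt((|z|+a)/2) = sqrt((10.2859+(-9.2))/2) = sqrt(0.5430) = 0.7369
sqrt((|z|-a)/2) = sqrt((10.2859-(-9.2))/2) = sqrt(9.7430) = 3.1214

±(0.7369 + 3.1214i) i.e. 0.7369 + 3.1214i and -0.7369 - 3.1214i


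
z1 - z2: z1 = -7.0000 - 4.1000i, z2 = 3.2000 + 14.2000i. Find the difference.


Real: -7 - 3.2 = -10.2
Imag: -4.1 - 14.2 = -18.3

-10.2000 - 18.3000i


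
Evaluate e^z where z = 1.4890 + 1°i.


e^1.4890 = 4.4327
cos(1°) = 0.99985
sin(1°) = 0.01745
Real = 4.4327*0.99985 = 4.4320
Imag = 4.4327*0.01745 = 0.0774

4.4320 + 0.0774i


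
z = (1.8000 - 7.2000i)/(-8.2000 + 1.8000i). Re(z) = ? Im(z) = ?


Multiply by conjugate: (1.8000 - 7.2000i)(-8.2000 - 1.8000i) / ((-8.2)^2 + 1.8^2)
Numerator real = 1.8*(-8.2) - (7.2)*1.8 = -27.72
Numerator imag = -7.2*(-8.2) - 1.8*1.8 = 55.8
Denominator = 70.48
Re(z) = -27.72/70.48 = -0.3933
Im(z) = 55.8/70.48 = 0.7917

Re(z) = -0.3933, Im(z) = 0.7917


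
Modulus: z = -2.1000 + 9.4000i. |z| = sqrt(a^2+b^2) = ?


|z| = sqrt((-2.1)^2 + 9.4^2) = sqrt(4.41 + 88.36) = sqrt(92.77) = 9.6317

|z| = 9.6317


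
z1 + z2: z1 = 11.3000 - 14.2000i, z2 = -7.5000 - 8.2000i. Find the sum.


Real: 11.3 - 7.5 = 3.8
Imag: -14.2 - 8.2 = -22.4

3.8000 - 22.4000i


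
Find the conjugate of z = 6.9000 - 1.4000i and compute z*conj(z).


z_bar = 6.9000 + 1.4000i
z*z_bar = 6.9^2 + (-1.4)^2 = 47.61 + 1.96 = 49.57

z_bar = 6.9000 + 1.4000i, z*z_bar = 49.57


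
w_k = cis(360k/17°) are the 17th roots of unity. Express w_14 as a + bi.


Angle = 360*14/17 = 296.4706°
a = cos(296.4706°) = 0.4457
b = sin(296.4706°) = -0.8952

0.4457 - 0.8952i


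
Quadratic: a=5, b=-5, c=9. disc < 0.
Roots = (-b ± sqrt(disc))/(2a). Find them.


disc = (-5)^2 - 4*5*9 = 25 - 180 = -155
sqrt(|disc|) = sqrt(155) = 12.4499
Real part = 5/(2*5) = 0.5000
Imag part = 12.4499/(2*5) = 1.2450

0.5000 ± 1.2450i


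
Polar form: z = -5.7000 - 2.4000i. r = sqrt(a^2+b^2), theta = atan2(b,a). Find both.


r = sqrt(32.49+5.76) = sqrt(38.25) = 6.1847
theta = atan2(-2.4, -5.7) = -157.1663 degrees

r = 6.1847, theta = -157.1663 degrees


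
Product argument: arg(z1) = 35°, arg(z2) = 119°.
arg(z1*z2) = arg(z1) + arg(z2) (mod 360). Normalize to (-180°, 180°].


arg(z1*z2) = 35° + 119° = 154°
Normalized to (-180°, 180°]: 154°

154°


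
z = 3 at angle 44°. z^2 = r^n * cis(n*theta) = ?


r^2 = 3^2 = 9
n*theta = 2*44° = 88° = 88° (mod 360)
a = 9*cos(88°) = 0.3141
b = 9*sin(88°) = 8.9945

9 cis(88°) = 0.3141 + 8.9945i


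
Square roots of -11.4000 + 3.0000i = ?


|z| = sqrt(129.96+9) = 11.7881
sqrt((|z|+a)/2) = sqrt((11.7881+(-11.4))/2) = sqrt(0.1941) = 0.4405
sqrt((|z|-a)/2) = sqrt((11.7881-(-11.4))/2) = sqrt(11.5941) = 3.4050

±(0.4405 + 3.4050i) i.e. 0.4405 + 3.4050i and -0.4405 - 3.4050i


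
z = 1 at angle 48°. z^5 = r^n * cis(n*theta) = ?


r^5 = 1^5 = 1
n*theta = 5*48° = 240° = 240° (mod 360)
a = 1*cos(240°) = -0.5000
b = 1*sin(240°) = -0.8660

1 cis(240°) = -0.5000 - 0.8660i


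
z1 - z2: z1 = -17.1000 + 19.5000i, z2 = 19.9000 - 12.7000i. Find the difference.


Real: -17.1 - 19.9 = -37
Imag: 19.5 + 12.7 = 32.2

-37.0000 + 32.2000i


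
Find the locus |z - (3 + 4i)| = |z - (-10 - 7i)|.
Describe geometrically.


Equal distances means the locus is the perpendicular bisector of z1 and z2.
Midpoint = ((3+(-10))/2, (4+(-7))/2) = (-3.5000, -1.5000)

Perpendicular bisector through (-3.5000, -1.5000)


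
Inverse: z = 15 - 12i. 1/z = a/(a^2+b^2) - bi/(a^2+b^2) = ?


|z|^2 = 225+144 = 369
1/z = (15 + 12i)/369

1/z = 0.0407 + 0.0325i


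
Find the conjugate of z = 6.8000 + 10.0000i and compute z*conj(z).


z_bar = 6.8000 - 10.0000i
z*z_bar = 6.8^2 + 10^2 = 46.24 + 100 = 146.24

z_bar = 6.8000 - 10.0000i, z*z_bar = 146.24


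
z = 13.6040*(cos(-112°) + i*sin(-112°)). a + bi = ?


a = 13.6040*cos(-112°) = 13.6040*(-0.3746) = -5.0961
b = 13.6040*sin(-112°) = 13.6040*(-0.92718) = -12.6134

-5.0961 - 12.6134i


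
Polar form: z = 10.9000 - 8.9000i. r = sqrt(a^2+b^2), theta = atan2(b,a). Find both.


r = sqrt(118.81+79.21) = sqrt(198.02) = 14.0720
theta = atan2(-8.9, 10.9) = -39.2321 degrees

r = 14.0720, theta = -39.2321 degrees


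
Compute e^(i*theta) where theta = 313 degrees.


cos(313°) = 0.6820
sin(313°) = -0.7314

e^(i*313°) = 0.6820 - 0.7314i


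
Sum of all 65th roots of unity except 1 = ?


With w = e^(2*pi*i/65), all 65 of the 65th roots of unity w^0 = 1, w, ..., w^(64) sum to 0: 1 + w + ... + w^(64) = (1 - w^65)/(1 - w) = 0 since w^65 = 1, w ≠ 1.
Removing the root 1: w + w^2 + ... + w^(64) = 0 - 1 = -1

Sum = -1


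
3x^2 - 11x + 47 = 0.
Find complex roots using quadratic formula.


disc = (-11)^2 - 4*3*47 = 121 - 564 = -443
sqrt(|disc|) = sqrt(443) = 21.0476
Real part = 11/(2*3) = 1.8333
Imag part = 21.0476/(2*3) = 3.5079

1.8333 ± 3.5079i


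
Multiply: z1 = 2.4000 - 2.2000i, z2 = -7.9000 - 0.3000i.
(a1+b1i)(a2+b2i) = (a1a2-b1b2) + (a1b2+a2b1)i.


Real = 2.4*(-7.9) - (-2.2)*(-0.3) = -18.96 - 0.66 = -19.62
Imag = 2.4*(-0.3) - (7.9)*(-2.2) = -0.72 + 17.38 = 16.66

-19.6200 + 16.6600i


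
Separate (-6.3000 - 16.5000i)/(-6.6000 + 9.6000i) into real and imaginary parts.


Multiply by conjugate: (-6.3000 - 16.5000i)(-6.6000 - 9.6000i) / ((-6.6)^2 + 9.6^2)
Numerator real = -6.3*(-6.6) - (16.5)*9.6 = -116.82
Numerator imag = -16.5*(-6.6) - (-6.3)*9.6 = 169.38
Denominator = 135.72
Re(z) = -116.82/135.72 = -0.8607
Im(z) = 169.38/135.72 = 1.2480

Re(z) = -0.8607, Im(z) = 1.2480


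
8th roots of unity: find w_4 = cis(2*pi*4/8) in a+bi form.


Angle = 360*4/8 = 180°
a = cos(180°) = -1.0000
b = sin(180°) = 0

-1.0000 + 0i


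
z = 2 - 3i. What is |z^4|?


|z| = sqrt(4+9) = sqrt(13) = 3.6056
|z^4| = |z|^4 = (sqrt(13))^4 = 13^2 = 169

|z^4| = 169


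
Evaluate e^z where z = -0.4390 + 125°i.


e^-0.4390 = 0.6447
cos(125°) = -0.5736
sin(125°) = 0.8192
Real = 0.6447*(-0.5736) = -0.3698
Imag = 0.6447*0.8192 = 0.5281

-0.3698 + 0.5281i


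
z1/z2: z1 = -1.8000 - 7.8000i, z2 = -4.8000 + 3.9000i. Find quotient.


Conjugate of z2 = -4.8000 - 3.9000i
Numerator: (-1.8000 - 7.8000i)(-4.8000 - 3.9000i) = -21.7800 + 44.4600i
Denominator: (-4.8)^2 + 3.9^2 = 38.25
Result = (-21.7800 + 44.4600i)/38.25

-0.5694 + 1.1624i


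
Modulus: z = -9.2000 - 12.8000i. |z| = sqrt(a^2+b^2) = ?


|z| = sqrt((-9.2)^2 + (-12.8)^2) = sqrt(84.64 + 163.84) = sqrt(248.48) = 15.7632

|z| = 15.7632


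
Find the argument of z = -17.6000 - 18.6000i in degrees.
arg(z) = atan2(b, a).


Re = -17.6, Im = -18.6
arg = atan2(-18.6, -17.6) = -133.4176 degrees

arg(z) = -133.4176 degrees


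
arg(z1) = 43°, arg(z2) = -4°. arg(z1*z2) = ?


arg(z1*z2) = 43° - 4° = 39°
Normalized to (-180°, 180°]: 39°

39°


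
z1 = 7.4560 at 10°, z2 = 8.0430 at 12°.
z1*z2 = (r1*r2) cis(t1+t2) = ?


r = 7.4560 * 8.0430 = 59.9686
theta = 10° + 12° = 22° = 22° (mod 360)

59.9686 cis(22°)


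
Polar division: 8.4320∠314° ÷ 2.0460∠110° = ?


r = 8.4320 / 2.0460 = 4.1212
theta = 314° - 110° = 204° = 204° (mod 360)

4.1212 cis(204°)


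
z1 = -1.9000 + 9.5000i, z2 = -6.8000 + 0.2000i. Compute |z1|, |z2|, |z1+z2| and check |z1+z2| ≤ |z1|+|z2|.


|z1| = sqrt((-1.9)^2 + 9.5^2) = sqrt(93.86) = 9.6881
|z2| = sqrt((-6.8)^2 + 0.2^2) = sqrt(46.28) = 6.8029
z1+z2 = -8.7000 + 9.7000i
|z1+z2| = sqrt(169.78) = 13.0300
|z1|+|z2| = 9.6881 + 6.8029 = 16.4910

|z1+z2| = 13.0300 ≤ |z1|+|z2| = 16.4910 (verified)


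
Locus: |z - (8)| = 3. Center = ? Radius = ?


|z - z0| = r is a circle with center z0 and radius r.
Center = (8, 0), radius = 3

Circle with center (8, 0) and radius 3


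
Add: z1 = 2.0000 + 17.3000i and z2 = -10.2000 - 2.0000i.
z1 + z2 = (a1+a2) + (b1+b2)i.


Real: 2 - 10.2 = -8.2
Imag: 17.3 - 2 = 15.3

-8.2000 + 15.3000i


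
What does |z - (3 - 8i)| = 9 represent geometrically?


|z - z0| = r is a circle with center z0 and radius r.
Center = (3, -8), radius = 9

Circle with center (3, -8) and radius 9


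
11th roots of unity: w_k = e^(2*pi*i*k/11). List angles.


The 11th roots of unity are cis(360k/11°) for k=0..10
Angle step = 360/11 = 32.7273°
Primitive root: cis(32.7273°)
Primitive root = 0.8413 + 0.5406i

11 roots at angles: 0°, 32.7273°, 65.4545°, 98.1818°, 130.9091°, 163.6364°, 196.3636°, 229.0909°, 261.8182°, 294.5455°, 327.2727°


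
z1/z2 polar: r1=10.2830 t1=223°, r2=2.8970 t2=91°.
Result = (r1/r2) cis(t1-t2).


r = 10.2830 / 2.8970 = 3.5495
theta = 223° - 91° = 132° = 132° (mod 360)

3.5495 cis(132°)


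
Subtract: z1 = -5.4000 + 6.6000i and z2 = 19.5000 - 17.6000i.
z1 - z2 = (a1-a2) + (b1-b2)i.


Real: -5.4 - 19.5 = -24.9
Imag: 6.6 + 17.6 = 24.2

-24.9000 + 24.2000i


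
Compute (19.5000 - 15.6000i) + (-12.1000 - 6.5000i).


Real: 19.5 - 12.1 = 7.4
Imag: -15.6 - 6.5 = -22.1

7.4000 - 22.1000i


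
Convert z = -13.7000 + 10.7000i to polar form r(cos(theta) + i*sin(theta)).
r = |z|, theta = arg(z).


r = sqrt(187.69+114.49) = sqrt(302.18) = 17.3833
theta = atan2(10.7, -13.7) = 142.0094 degrees

r = 17.3833, theta = 142.0094 degrees


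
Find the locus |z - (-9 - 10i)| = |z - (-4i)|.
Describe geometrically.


Equal distances means the locus is the perpendicular bisector of z1 and z2.
Midpoint = ((-9+0)/2, (-10+(-4))/2) = (-4.5000, -7.0000)

Perpendicular bisector through (-4.5000, -7.0000)


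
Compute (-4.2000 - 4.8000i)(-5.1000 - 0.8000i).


Real = -4.2*(-5.1) - (-4.8)*(-0.8) = 21.42 - 3.84 = 17.58
Imag = -4.2*(-0.8) - (5.1)*(-4.8) = 3.36 + 24.48 = 27.84

17.5800 + 27.8400i


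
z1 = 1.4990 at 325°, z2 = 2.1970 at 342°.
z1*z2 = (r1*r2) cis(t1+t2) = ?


r = 1.4990 * 2.1970 = 3.2933
theta = 325° + 342° = 667° = 307° (mod 360)

3.2933 cis(307°)


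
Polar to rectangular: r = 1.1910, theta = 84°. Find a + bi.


a = 1.1910*cos(84°) = 1.1910*0.1045 = 0.1245
b = 1.1910*sin(84°) = 1.1910*0.99452 = 1.1845

0.1245 + 1.1845i


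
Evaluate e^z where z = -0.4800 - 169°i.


e^-0.4800 = 0.6188
cos(-169°) = -0.9816
sin(-169°) = -0.1908
Real = 0.6188*(-0.9816) = -0.6074
Imag = 0.6188*(-0.1908) = -0.1181

-0.6074 - 0.1181i


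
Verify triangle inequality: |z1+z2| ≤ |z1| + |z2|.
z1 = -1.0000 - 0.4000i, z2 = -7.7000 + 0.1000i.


|z1| = sqrt((-1)^2 + (-0.4)^2) = sqrt(1.16) = 1.0770
|z2| = sqrt((-7.7)^2 + 0.1^2) = sqrt(59.3) = 7.7006
z1+z2 = -8.7000 - 0.3000i
|z1+z2| = sqrt(75.78) = 8.7052
|z1|+|z2| = 1.0770 + 7.7006 = 8.7776

|z1+z2| = 8.7052 ≤ |z1|+|z2| = 8.7776 (verified)
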